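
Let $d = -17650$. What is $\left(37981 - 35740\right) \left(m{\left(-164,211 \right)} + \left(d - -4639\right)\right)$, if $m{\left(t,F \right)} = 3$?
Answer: $-29150928$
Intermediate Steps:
$\left(37981 - 35740\right) \left(m{\left(-164,211 \right)} + \left(d - -4639\right)\right) = \left(37981 - 35740\right) \left(3 - 13011\right) = 2241 \left(3 + \left(-17650 + 4639\right)\right) = 2241 \left(3 - 13011\right) = 2241 \left(-13008\right) = -29150928$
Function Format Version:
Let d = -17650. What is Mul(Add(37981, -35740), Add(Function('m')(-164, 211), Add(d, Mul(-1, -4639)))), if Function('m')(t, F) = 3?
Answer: -29150928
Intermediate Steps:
Mul(Add(37981, -35740), Add(Function('m')(-164, 211), Add(d, Mul(-1, -4639)))) = Mul(Add(37981, -35740), Add(3, Add(-17650, Mul(-1, -4639)))) = Mul(2241, Add(3, Add(-17650, 4639))) = Mul(2241, Add(3, -13011)) = Mul(2241, -13008) = -29150928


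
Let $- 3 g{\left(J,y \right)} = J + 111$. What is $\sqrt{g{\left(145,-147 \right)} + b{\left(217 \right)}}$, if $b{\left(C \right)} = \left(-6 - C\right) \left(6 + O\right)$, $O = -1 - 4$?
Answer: $\frac{5 i \sqrt{111}}{3} \approx 17.559 i$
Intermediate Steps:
$g{\left(J,y \right)} = -37 - \frac{J}{3}$ ($g{\left(J,y \right)} = - \frac{J + 111}{3} = - \frac{111 + J}{3} = -37 - \frac{J}{3}$)
$O = -5$
$b{\left(C \right)} = -6 - C$ ($b{\left(C \right)} = \left(-6 - C\right) \left(6 - 5\right) = \left(-6 - C\right) 1 = -6 - C$)
$\sqrt{g{\left(145,-147 \right)} + b{\left(217 \right)}} = \sqrt{\left(-37 - \frac{145}{3}\right) - 223} = \sqrt{- \frac{256}{3} - 223} = \sqrt{- \frac{925}{3}} = \frac{5 i \sqrt{111}}{3}$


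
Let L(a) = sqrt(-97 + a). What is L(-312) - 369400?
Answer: -369400 + I*sqrt(409) ≈ -3.694e+5 + 20.224*I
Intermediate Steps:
L(-312) - 369400 = sqrt(-97 - 312) - 369400 = sqrt(-409) - 369400 = I*sqrt(409) - 369400 = -369400 + I*sqrt(409)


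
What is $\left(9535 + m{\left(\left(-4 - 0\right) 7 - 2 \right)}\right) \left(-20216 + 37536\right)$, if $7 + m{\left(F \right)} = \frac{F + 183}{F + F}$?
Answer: $164980794$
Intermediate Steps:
$m{\left(F \right)} = -7 + \frac{183 + F}{2 F}$ ($m{\left(F \right)} = -7 + \frac{F + 183}{F + F} = -7 + \frac{183 + F}{2 F}$)
$\left(9535 + m{\left(\left(-4 - 0\right) 7 - 2 \right)}\right) \left(-20216 + 37536\right) = \left(9535 + \frac{183 - 13 \left(\left(-4 - 0\right) 7 - 2\right)}{2 \left(\left(-4 - 0\right) 7 - 2\right)}\right) \left(-20216 + 37536\right) = \left(9535 + \frac{183 - 13 \left(\left(-4 + 0\right) 7 - 2\right)}{2 \left(\left(-4 + 0\right) 7 - 2\right)}\right) 17320 = \left(9535 + \frac{183 - 13 \left(\left(-4\right) 7 - 2\right)}{2 \left(\left(-4\right) 7 - 2\right)}\right) 17320 = \left(9535 + \frac{183 - 13 \left(-28 - 2\right)}{2 \left(-28 - 2\right)}\right) 17320 = \left(9535 + \frac{183 - -390}{2 \left(-30\right)}\right) 17320 = \left(9535 + \frac{1}{2} \left(- \frac{1}{30}\right) \left(183 + 390\right)\right) 17320 = \left(9535 + \frac{1}{2} \left(- \frac{1}{30}\right) 573\right) 17320 = \left(9535 - \frac{191}{20}\right) 17320 = \frac{190509}{20} \cdot 17320 = 164980794$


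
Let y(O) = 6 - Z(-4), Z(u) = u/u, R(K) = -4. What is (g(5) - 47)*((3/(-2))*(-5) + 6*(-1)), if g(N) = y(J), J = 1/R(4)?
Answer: -63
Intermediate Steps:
Z(u) = 1
J = -¼ (J = 1/(-4) = 1*(-¼) = -¼ ≈ -0.25000)
y(O) = 5 (y(O) = 6 - 1*1 = 6 - 1 = 5)
g(N) = 5
(g(5) - 47)*((3/(-2))*(-5) + 6*(-1)) = (5 - 47)*((3/(-2))*(-5) + 6*(-1)) = -42*((3*(-½))*(-5) - 6) = -42*(-3/2*(-5) - 6) = -42*(15/2 - 6) = -42*3/2 = -63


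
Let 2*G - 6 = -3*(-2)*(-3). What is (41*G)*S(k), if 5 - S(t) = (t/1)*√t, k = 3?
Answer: -1230 + 738*√3 ≈ 48.253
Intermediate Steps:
S(t) = 5 - t^(3/2) (S(t) = 5 - t/1*√t = 5 - t*1*√t = 5 - t*√t = 5 - t^(3/2))
G = -6 (G = 3 + (-3*(-2)*(-3))/2 = 3 + (6*(-3))/2 = 3 + (½)*(-18) = 3 - 9 = -6)
(41*G)*S(k) = (41*(-6))*(5 - 3^(3/2)) = -246*(5 - 3*√3) = -1230 + 738*√3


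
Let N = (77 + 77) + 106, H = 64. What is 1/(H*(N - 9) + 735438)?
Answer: 1/751502 ≈ 1.3307e-6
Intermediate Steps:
N = 260 (N = 154 + 106 = 260)
1/(H*(N - 9) + 735438) = 1/(64*(260 - 9) + 735438) = 1/(64*251 + 735438) = 1/(16064 + 735438) = 1/751502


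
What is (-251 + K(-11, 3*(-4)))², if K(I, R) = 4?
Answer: 61009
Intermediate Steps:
(-251 + K(-11, 3*(-4)))² = (-251 + 4)² = (-247)² = 61009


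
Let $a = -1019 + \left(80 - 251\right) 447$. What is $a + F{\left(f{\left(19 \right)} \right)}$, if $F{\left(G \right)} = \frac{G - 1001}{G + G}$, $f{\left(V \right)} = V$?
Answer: $- \frac{1472155}{19} \approx -77482.0$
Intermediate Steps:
$a = -77456$ ($a = -1019 - 76437 = -77456$)
$F{\left(G \right)} = \frac{-1001 + G}{2 G}$
$a + F{\left(f{\left(19 \right)} \right)} = -77456 + \frac{-1001 + 19}{2 \cdot 19} = -77456 + \frac{1}{2} \cdot \frac{1}{19} \left(-982\right) = -77456 - \frac{491}{19} = - \frac{1472155}{19}$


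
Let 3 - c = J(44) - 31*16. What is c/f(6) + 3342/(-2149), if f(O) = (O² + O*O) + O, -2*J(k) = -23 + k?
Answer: 1668479/335244 ≈ 4.9769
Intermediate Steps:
J(k) = 23/2 - k/2 (J(k) = -(-23 + k)/2 = 23/2 - k/2)
c = 1019/2 (c = 3 - ((23/2 - ½*44) - 31*16) = 3 - ((23/2 - 22) - 1*496) = 3 - (-21/2 - 496) = 3 - 1*(-1013/2) = 3 + 1013/2 = 1019/2 ≈ 509.50)
f(O) = O + 2*O² (f(O) = (O² + O²) + O = 2*O² + O = O + 2*O²)
c/f(6) + 3342/(-2149) = 1019/(2*((6*(1 + 2*6)))) + 3342/(-2149) = 1019/(2*((6*(1 + 12)))) + 3342*(-1/2149) = 1019/(2*((6*13))) - 3342/2149 = (1019/2)/78 - 3342/2149 = (1019/2)*(1/78) - 3342/2149 = 1019/156 - 3342/2149 = 1668479/335244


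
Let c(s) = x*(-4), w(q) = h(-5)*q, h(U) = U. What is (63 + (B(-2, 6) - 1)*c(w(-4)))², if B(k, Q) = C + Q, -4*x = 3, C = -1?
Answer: 5625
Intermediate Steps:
x = -¾ (x = -¼*3 = -¾ ≈ -0.75000)
B(k, Q) = -1 + Q
w(q) = -5*q
c(s) = 3 (c(s) = -¾*(-4) = 3)
(63 + (B(-2, 6) - 1)*c(w(-4)))² = (63 + ((-1 + 6) - 1)*3)² = (63 + (5 - 1)*3)² = (63 + 4*3)² = (63 + 12)² = 75² = 5625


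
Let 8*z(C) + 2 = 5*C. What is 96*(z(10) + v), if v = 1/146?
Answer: 42096/73 ≈ 576.66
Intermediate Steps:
z(C) = -¼ + 5*C/8 (z(C) = -¼ + (5*C)/8 = -¼ + 5*C/8)
v = 1/146 ≈ 0.0068493
96*(z(10) + v) = 96*((-¼ + (5/8)*10) + 1/146) = 96*((-¼ + 25/4) + 1/146) = 96*(6 + 1/146) = 96*(877/146) = 42096/73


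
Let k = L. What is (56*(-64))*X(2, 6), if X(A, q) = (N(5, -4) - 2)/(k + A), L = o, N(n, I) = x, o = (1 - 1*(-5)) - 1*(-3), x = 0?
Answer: 7168/11 ≈ 651.64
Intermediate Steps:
o = 9 (o = (1 + 5) + 3 = 6 + 3 = 9)
N(n, I) = 0
L = 9
k = 9
X(A, q) = -2/(9 + A) (X(A, q) = (0 - 2)/(9 + A) = -2/(9 + A))
(56*(-64))*X(2, 6) = (56*(-64))*(-2/(9 + 2)) = -(-7168)/11 = -3584*(-2/11) = 7168/11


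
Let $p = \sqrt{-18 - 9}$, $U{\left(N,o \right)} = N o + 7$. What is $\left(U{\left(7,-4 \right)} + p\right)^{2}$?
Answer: $414 - 126 i \sqrt{3} \approx 414.0 - 218.24 i$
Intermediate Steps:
$U{\left(N,o \right)} = 7 + N o$
$p = 3 i \sqrt{3}$ ($p = \sqrt{-27} = 3 i \sqrt{3} \approx 5.1962 i$)
$\left(U{\left(7,-4 \right)} + p\right)^{2} = \left(\left(7 + 7 \left(-4\right)\right) + 3 i \sqrt{3}\right)^{2} = \left(\left(7 - 28\right) + 3 i \sqrt{3}\right)^{2} = \left(-21 + 3 i \sqrt{3}\right)^{2}$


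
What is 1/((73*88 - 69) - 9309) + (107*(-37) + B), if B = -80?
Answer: -11931207/2954 ≈ -4039.0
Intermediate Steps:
1/((73*88 - 69) - 9309) + (107*(-37) + B) = 1/((73*88 - 69) - 9309) + (107*(-37) - 80) = 1/((6424 - 69) - 9309) + (-3959 - 80) = 1/(6355 - 9309) - 4039 = 1/(-2954) - 4039 = -1/2954 - 4039 = -11931207/2954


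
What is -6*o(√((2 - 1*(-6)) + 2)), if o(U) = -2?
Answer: 12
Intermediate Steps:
-6*o(√((2 - 1*(-6)) + 2)) = -6*(-2) = 12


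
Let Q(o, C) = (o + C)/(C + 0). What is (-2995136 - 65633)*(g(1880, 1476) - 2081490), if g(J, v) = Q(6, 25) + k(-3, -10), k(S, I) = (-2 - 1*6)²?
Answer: 159269009531011/25 ≈ 6.3708e+12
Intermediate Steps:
k(S, I) = 64 (k(S, I) = (-2 - 6)² = (-8)² = 64)
Q(o, C) = (C + o)/C
g(J, v) = 1631/25 (g(J, v) = (25 + 6)/25 + 64 = (1/25)*31 + 64 = 31/25 + 64 = 1631/25)
(-2995136 - 65633)*(g(1880, 1476) - 2081490) = (-2995136 - 65633)*(1631/25 - 2081490) = -3060769*(-52035619/25) = 159269009531011/25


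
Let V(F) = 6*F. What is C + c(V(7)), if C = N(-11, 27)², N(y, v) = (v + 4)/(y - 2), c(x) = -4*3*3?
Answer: -5123/169 ≈ -30.314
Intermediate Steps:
c(x) = -36 (c(x) = -12*3 = -36)
N(y, v) = (4 + v)/(-2 + y)
C = 961/169 (C = ((4 + 27)/(-2 - 11))² = (31/(-13))² = (-1/13*31)² = (-31/13)² = 961/169 ≈ 5.6864)
C + c(V(7)) = 961/169 - 36 = -5123/169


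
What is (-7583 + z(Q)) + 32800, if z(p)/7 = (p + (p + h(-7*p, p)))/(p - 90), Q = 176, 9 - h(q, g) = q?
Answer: 2179813/86 ≈ 25347.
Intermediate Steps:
h(q, g) = 9 - q
z(p) = 7*(9 + 9*p)/(-90 + p) (z(p) = 7*((p + (p + (9 - (-7)*p)))/(p - 90)) = 7*((p + (p + (9 + 7*p)))/(-90 + p)) = 7*((p + (9 + 8*p))/(-90 + p)) = 7*((9 + 9*p)/(-90 + p)) = 7*(9 + 9*p)/(-90 + p))
(-7583 + z(Q)) + 32800 = (-7583 + 63*(1 + 176)/(-90 + 176)) + 32800 = (-7583 + 63*177/86) + 32800 = (-7583 + 63*(1/86)*177) + 32800 = (-7583 + 11151/86) + 32800 = -640987/86 + 32800 = 2179813/86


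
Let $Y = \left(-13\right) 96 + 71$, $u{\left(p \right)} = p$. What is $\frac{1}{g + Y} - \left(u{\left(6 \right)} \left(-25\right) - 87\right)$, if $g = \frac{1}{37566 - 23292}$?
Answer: $\frac{3981703515}{16800497} \approx 237.0$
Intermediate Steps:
$Y = -1177$ ($Y = -1248 + 71 = -1177$)
$g = \frac{1}{14274} \approx 7.0057 \cdot 10^{-5}$
$\frac{1}{g + Y} - \left(u{\left(6 \right)} \left(-25\right) - 87\right) = \frac{1}{\frac{1}{14274} - 1177} - \left(6 \left(-25\right) - 87\right) = \frac{1}{- \frac{16800497}{14274}} - \left(-150 - 87\right) = - \frac{14274}{16800497} - -237 = - \frac{14274}{16800497} + 237 = \frac{3981703515}{16800497}$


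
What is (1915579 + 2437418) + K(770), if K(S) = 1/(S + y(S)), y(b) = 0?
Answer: 3351807691/770 ≈ 4.3530e+6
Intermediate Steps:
K(S) = 1/S (K(S) = 1/(S + 0) = 1/S)
(1915579 + 2437418) + K(770) = (1915579 + 2437418) + 1/770 = 4352997 + 1/770 = 3351807691/770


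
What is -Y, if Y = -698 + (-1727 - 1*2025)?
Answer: 4450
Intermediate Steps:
Y = -4450 (Y = -698 + (-1727 - 2025) = -698 - 3752 = -4450)
-Y = -1*(-4450) = 4450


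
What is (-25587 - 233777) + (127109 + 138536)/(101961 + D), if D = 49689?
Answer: -7866456991/30330 ≈ -2.5936e+5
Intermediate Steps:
(-25587 - 233777) + (127109 + 138536)/(101961 + D) = (-25587 - 233777) + (127109 + 138536)/(101961 + 49689) = -259364 + 265645/151650 = -259364 + 265645*(1/151650) = -259364 + 53129/30330 = -7866456991/30330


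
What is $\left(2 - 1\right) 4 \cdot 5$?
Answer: $20$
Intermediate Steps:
$\left(2 - 1\right) 4 \cdot 5 = 1 \cdot 4 \cdot 5 = 4 \cdot 5 = 20$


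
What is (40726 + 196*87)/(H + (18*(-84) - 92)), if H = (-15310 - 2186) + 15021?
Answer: -57778/4079 ≈ -14.165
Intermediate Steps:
H = -2475 (H = -17496 + 15021 = -2475)
(40726 + 196*87)/(H + (18*(-84) - 92)) = (40726 + 196*87)/(-2475 + (18*(-84) - 92)) = (40726 + 17052)/(-2475 + (-1512 - 92)) = 57778/(-2475 - 1604) = 57778/(-4079) = 57778*(-1/4079) = -57778/4079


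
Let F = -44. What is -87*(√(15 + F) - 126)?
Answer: 10962 - 87*I*√29 ≈ 10962.0 - 468.51*I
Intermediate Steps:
-87*(√(15 + F) - 126) = -87*(√(15 - 44) - 126) = -87*(√(-29) - 126) = -87*(I*√29 - 126) = -87*(-126 + I*√29) = 10962 - 87*I*√29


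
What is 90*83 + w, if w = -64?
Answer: 7406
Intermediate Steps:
90*83 + w = 90*83 - 64 = 7470 - 64 = 7406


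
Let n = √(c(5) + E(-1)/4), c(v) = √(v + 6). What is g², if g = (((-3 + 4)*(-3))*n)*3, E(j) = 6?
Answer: 243/2 + 81*√11 ≈ 390.15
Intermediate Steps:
c(v) = √(6 + v)
n = √(3/2 + √11) (n = √(√(6 + 5) + 6/4) = √(√11 + 6*(¼)) = √(√11 + 3/2) = √(3/2 + √11) ≈ 2.1947)
g = -9*√(6 + 4*√11)/2 (g = (((-3 + 4)*(-3))*(√(6 + 4*√11)/2))*3 = ((1*(-3))*(√(6 + 4*√11)/2))*3 = -3*√(6 + 4*√11)/2*3 = -9*√(6 + 4*√11)/2 ≈ -19.752)
g² = (-9*√(6 + 4*√11)/2)² = 243/2 + 81*√11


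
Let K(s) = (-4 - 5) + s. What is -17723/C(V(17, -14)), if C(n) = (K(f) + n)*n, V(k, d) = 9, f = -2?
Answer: 17723/18 ≈ 984.61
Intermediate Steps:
K(s) = -9 + s
C(n) = n*(-11 + n) (C(n) = ((-9 - 2) + n)*n = (-11 + n)*n = n*(-11 + n))
-17723/C(V(17, -14)) = -17723*1/(9*(-11 + 9)) = -17723/(9*(-2)) = -17723/(-18) = -17723*(-1/18) = 17723/18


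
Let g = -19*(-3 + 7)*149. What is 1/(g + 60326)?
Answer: 1/49002 ≈ 2.0407e-5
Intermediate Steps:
g = -11324 (g = -19*4*149 = -76*149 = -11324)
1/(g + 60326) = 1/(-11324 + 60326) = 1/49002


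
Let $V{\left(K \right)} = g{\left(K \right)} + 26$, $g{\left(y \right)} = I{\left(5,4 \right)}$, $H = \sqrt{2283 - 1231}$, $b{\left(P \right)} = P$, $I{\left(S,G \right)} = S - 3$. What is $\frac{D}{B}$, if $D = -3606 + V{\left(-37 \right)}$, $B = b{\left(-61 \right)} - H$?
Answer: $\frac{218258}{2669} - \frac{7156 \sqrt{263}}{2669} \approx 38.294$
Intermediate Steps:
$I{\left(S,G \right)} = -3 + S$
$H = 2 \sqrt{263}$ ($H = \sqrt{1052} = 2 \sqrt{263} \approx 32.435$)
$g{\left(y \right)} = 2$ ($g{\left(y \right)} = -3 + 5 = 2$)
$B = -61 - 2 \sqrt{263} \approx -93.435$
$V{\left(K \right)} = 28$ ($V{\left(K \right)} = 2 + 26 = 28$)
$D = -3578$ ($D = -3606 + 28 = -3578$)
$\frac{D}{B} = - \frac{3578}{-61 - 2 \sqrt{263}}$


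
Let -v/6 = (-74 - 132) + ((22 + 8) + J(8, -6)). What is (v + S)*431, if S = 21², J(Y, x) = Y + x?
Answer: 640035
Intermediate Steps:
S = 441
v = 1044 (v = -6*((-74 - 132) + ((22 + 8) + (8 - 6))) = -6*(-206 + (30 + 2)) = -6*(-206 + 32) = -6*(-174) = 1044)
(v + S)*431 = (1044 + 441)*431 = 1485*431 = 640035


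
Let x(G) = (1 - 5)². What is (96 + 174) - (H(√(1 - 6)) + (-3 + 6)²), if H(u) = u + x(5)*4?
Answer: 197 - I*√5 ≈ 197.0 - 2.2361*I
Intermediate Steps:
x(G) = 16 (x(G) = (-4)² = 16)
H(u) = 64 + u (H(u) = u + 16*4 = u + 64 = 64 + u)
(96 + 174) - (H(√(1 - 6)) + (-3 + 6)²) = (96 + 174) - ((64 + √(1 - 6)) + (-3 + 6)²) = 270 - ((64 + √(-5)) + 3²) = 270 - ((64 + I*√5) + 9) = 270 - (73 + I*√5) = 270 + (-73 - I*√5) = 197 - I*√5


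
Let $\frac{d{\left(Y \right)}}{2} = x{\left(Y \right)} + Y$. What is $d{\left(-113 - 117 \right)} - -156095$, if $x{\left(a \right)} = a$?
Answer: $155175$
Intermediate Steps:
$d{\left(Y \right)} = 4 Y$ ($d{\left(Y \right)} = 2 \left(Y + Y\right) = 2 \cdot 2 Y = 4 Y$)
$d{\left(-113 - 117 \right)} - -156095 = 4 \left(-113 - 117\right) - -156095 = 4 \left(-113 - 117\right) + 156095 = 4 \left(-230\right) + 156095 = -920 + 156095 = 155175$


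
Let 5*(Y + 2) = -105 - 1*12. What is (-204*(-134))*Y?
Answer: -3471672/5 ≈ -6.9433e+5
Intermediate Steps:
Y = -127/5 (Y = -2 + (-105 - 1*12)/5 = -2 + (-105 - 12)/5 = -2 + (⅕)*(-117) = -2 - 117/5 = -127/5 ≈ -25.400)
(-204*(-134))*Y = -204*(-134)*(-127/5) = 27336*(-127/5) = -3471672/5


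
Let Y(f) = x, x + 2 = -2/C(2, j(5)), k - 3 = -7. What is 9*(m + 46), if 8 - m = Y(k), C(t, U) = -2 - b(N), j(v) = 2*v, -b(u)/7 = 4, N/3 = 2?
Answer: 6561/13 ≈ 504.69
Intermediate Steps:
N = 6 (N = 3*2 = 6)
k = -4 (k = 3 - 7 = -4)
b(u) = -28 (b(u) = -7*4 = -28)
C(t, U) = 26 (C(t, U) = -2 - 1*(-28) = -2 + 28 = 26)
x = -27/13 (x = -2 - 2/26 = -2 - 2*1/26 = -2 - 1/13 = -27/13 ≈ -2.0769)
Y(f) = -27/13
m = 131/13 (m = 8 - 1*(-27/13) = 8 + 27/13 = 131/13 ≈ 10.077)
9*(m + 46) = 9*(131/13 + 46) = 9*(729/13) = 6561/13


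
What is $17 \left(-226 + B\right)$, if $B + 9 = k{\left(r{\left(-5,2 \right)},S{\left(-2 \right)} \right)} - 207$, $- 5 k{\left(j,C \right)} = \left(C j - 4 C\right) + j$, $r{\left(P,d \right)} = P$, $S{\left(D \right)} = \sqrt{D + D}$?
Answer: $-7497 + \frac{306 i}{5} \approx -7497.0 + 61.2 i$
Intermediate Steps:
$S{\left(D \right)} = \sqrt{2} \sqrt{D}$ ($S{\left(D \right)} = \sqrt{2 D} = \sqrt{2} \sqrt{D}$)
$k{\left(j,C \right)} = - \frac{j}{5} + \frac{4 C}{5} - \frac{C j}{5}$ ($k{\left(j,C \right)} = - \frac{\left(C j - 4 C\right) + j}{5} = - \frac{\left(- 4 C + C j\right) + j}{5} = - \frac{j - 4 C + C j}{5} = - \frac{j}{5} + \frac{4 C}{5} - \frac{C j}{5}$)
$B = -215 + \frac{18 i}{5}$ ($B = -9 - \left(206 - \frac{4 \sqrt{2} \sqrt{-2}}{5} + \frac{1}{5} \sqrt{2} \sqrt{-2} \left(-5\right)\right) = -9 - \left(206 - \frac{4 \sqrt{2} i \sqrt{2}}{5} + \frac{1}{5} \sqrt{2} i \sqrt{2} \left(-5\right)\right) = -9 - \left(206 - \frac{8 i}{5} + \frac{1}{5} \cdot 2 i \left(-5\right)\right) = -9 - \left(206 - \frac{18 i}{5}\right) = -215 + \frac{18 i}{5} \approx -215.0 + 3.6 i$)
$17 \left(-226 + B\right) = 17 \left(-226 - \left(215 - \frac{18 i}{5}\right)\right) = 17 \left(-441 + \frac{18 i}{5}\right) = -7497 + \frac{306 i}{5}$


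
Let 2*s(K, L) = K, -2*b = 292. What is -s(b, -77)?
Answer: 73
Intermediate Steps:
b = -146 (b = -½*292 = -146)
s(K, L) = K/2
-s(b, -77) = -(-146)/2 = -1*(-73) = 73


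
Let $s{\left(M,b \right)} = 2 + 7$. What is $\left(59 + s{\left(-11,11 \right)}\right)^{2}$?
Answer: $4624$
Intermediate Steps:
$s{\left(M,b \right)} = 9$
$\left(59 + s{\left(-11,11 \right)}\right)^{2} = \left(59 + 9\right)^{2} = 68^{2} = 4624$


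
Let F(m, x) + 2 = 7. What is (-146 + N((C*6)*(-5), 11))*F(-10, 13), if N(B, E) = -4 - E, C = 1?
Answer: -805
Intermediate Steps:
F(m, x) = 5 (F(m, x) = -2 + 7 = 5)
(-146 + N((C*6)*(-5), 11))*F(-10, 13) = (-146 + (-4 - 1*11))*5 = (-146 + (-4 - 11))*5 = (-146 - 15)*5 = -161*5 = -805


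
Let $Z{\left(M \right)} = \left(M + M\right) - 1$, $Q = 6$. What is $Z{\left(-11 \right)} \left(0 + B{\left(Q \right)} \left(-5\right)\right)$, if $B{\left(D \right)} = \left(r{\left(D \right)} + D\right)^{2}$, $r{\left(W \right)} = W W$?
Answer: $202860$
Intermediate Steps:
$r{\left(W \right)} = W^{2}$
$B{\left(D \right)} = \left(D + D^{2}\right)^{2}$ ($B{\left(D \right)} = \left(D^{2} + D\right)^{2} = \left(D + D^{2}\right)^{2}$)
$Z{\left(M \right)} = -1 + 2 M$ ($Z{\left(M \right)} = 2 M - 1 = -1 + 2 M$)
$Z{\left(-11 \right)} \left(0 + B{\left(Q \right)} \left(-5\right)\right) = \left(-1 + 2 \left(-11\right)\right) \left(0 + 6^{2} \left(1 + 6\right)^{2} \left(-5\right)\right) = \left(-1 - 22\right) \left(0 + 36 \cdot 7^{2} \left(-5\right)\right) = - 23 \left(0 + 36 \cdot 49 \left(-5\right)\right) = - 23 \left(0 + 1764 \left(-5\right)\right) = - 23 \left(0 - 8820\right) = \left(-23\right) \left(-8820\right) = 202860$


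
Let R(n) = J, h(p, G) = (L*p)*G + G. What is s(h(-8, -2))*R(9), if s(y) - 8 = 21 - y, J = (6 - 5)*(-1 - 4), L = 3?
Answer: 85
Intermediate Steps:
h(p, G) = G + 3*G*p (h(p, G) = (3*p)*G + G = 3*G*p + G = G + 3*G*p)
J = -5 (J = 1*(-5) = -5)
R(n) = -5
s(y) = 29 - y (s(y) = 8 + (21 - y) = 29 - y)
s(h(-8, -2))*R(9) = (29 - (-2)*(1 + 3*(-8)))*(-5) = (29 - (-2)*(1 - 24))*(-5) = (29 - (-2)*(-23))*(-5) = (29 - 1*46)*(-5) = (29 - 46)*(-5) = -17*(-5) = 85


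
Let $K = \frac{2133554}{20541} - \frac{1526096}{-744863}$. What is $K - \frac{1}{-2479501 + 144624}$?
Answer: $\frac{3783791874658523209}{35724157183406391} \approx 105.92$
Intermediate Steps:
$K = \frac{1620552971038}{15300230883}$ ($K = 2133554 \cdot \frac{1}{20541} - - \frac{1526096}{744863} = \frac{2133554}{20541} + \frac{1526096}{744863} = \frac{1620552971038}{15300230883} \approx 105.92$)
$K - \frac{1}{-2479501 + 144624} = \frac{1620552971038}{15300230883} - \frac{1}{-2479501 + 144624} = \frac{1620552971038}{15300230883} - \frac{1}{-2334877} = \frac{1620552971038}{15300230883} - - \frac{1}{2334877} = \frac{1620552971038}{15300230883} + \frac{1}{2334877} = \frac{3783791874658523209}{35724157183406391}$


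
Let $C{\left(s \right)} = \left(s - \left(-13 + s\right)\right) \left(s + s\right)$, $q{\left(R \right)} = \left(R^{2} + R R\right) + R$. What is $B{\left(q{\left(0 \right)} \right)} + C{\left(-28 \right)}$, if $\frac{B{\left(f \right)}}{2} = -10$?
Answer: $-748$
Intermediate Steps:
$q{\left(R \right)} = R + 2 R^{2}$ ($q{\left(R \right)} = \left(R^{2} + R^{2}\right) + R = 2 R^{2} + R = R + 2 R^{2}$)
$B{\left(f \right)} = -20$ ($B{\left(f \right)} = 2 \left(-10\right) = -20$)
$C{\left(s \right)} = 26 s$ ($C{\left(s \right)} = 13 \cdot 2 s = 26 s$)
$B{\left(q{\left(0 \right)} \right)} + C{\left(-28 \right)} = -20 + 26 \left(-28\right) = -20 - 728 = -748$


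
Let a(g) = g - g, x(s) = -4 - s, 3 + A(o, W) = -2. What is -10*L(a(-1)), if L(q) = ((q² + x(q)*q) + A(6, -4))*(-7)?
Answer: -350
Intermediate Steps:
A(o, W) = -5 (A(o, W) = -3 - 2 = -5)
a(g) = 0
L(q) = 35 - 7*q² - 7*q*(-4 - q) (L(q) = ((q² + (-4 - q)*q) - 5)*(-7) = ((q² + q*(-4 - q)) - 5)*(-7) = (-5 + q² + q*(-4 - q))*(-7) = 35 - 7*q² - 7*q*(-4 - q))
-10*L(a(-1)) = -10*(35 + 28*0) = -10*(35 + 0) = -10*35 = -350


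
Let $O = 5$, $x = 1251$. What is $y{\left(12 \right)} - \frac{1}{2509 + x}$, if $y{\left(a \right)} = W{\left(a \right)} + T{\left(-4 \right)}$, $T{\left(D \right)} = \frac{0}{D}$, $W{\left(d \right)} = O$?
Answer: $\frac{18799}{3760} \approx 4.9997$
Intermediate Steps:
$W{\left(d \right)} = 5$
$T{\left(D \right)} = 0$
$y{\left(a \right)} = 5$ ($y{\left(a \right)} = 5 + 0 = 5$)
$y{\left(12 \right)} - \frac{1}{2509 + x} = 5 - \frac{1}{2509 + 1251} = 5 - \frac{1}{3760} = \frac{18799}{3760}$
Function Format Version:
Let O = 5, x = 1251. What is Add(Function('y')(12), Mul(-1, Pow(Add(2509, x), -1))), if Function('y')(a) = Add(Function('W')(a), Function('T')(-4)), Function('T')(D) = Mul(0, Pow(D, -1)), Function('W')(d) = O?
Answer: Rational(18799, 3760) ≈ 4.9997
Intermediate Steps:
Function('W')(d) = 5
Function('T')(D) = 0
Function('y')(a) = 5 (Function('y')(a) = Add(5, 0) = 5)
Add(Function('y')(12), Mul(-1, Pow(Add(2509, x), -1))) = Add(5, Mul(-1, Pow(Add(2509, 1251), -1))) = Add(5, Mul(-1, Pow(3760, -1))) = Add(5, Mul(-1, Rational(1, 3760))) = Add(5, Rational(-1, 3760)) = Rational(18799, 3760)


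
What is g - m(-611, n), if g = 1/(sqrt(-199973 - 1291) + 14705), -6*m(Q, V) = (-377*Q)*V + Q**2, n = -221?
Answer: -5468677637181272/649314867 - 4*I*sqrt(12579)/216438289 ≈ -8.4222e+6 - 2.0728e-6*I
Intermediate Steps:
m(Q, V) = -Q**2/6 + 377*Q*V/6 (m(Q, V) = -((-377*Q)*V + Q**2)/6 = -(-377*Q*V + Q**2)/6 = -(Q**2 - 377*Q*V)/6 = -Q**2/6 + 377*Q*V/6)
g = 1/(14705 + 4*I*sqrt(12579)) (g = 1/(sqrt(-201264) + 14705) = 1/(4*I*sqrt(12579) + 14705) = 1/(14705 + 4*I*sqrt(12579)) ≈ 6.7941e-5 - 2.0728e-6*I)
g - m(-611, n) = (14705/216438289 - 4*I*sqrt(12579)/216438289) - (-611)*(-1*(-611) + 377*(-221))/6 = (14705/216438289 - 4*I*sqrt(12579)/216438289) - (-611)*(611 - 83317)/6 = (14705/216438289 - 4*I*sqrt(12579)/216438289) - (-611)*(-82706)/6 = (14705/216438289 - 4*I*sqrt(12579)/216438289) - 1*25266683/3 = (14705/216438289 - 4*I*sqrt(12579)/216438289) - 25266683/3 = -5468677637181272/649314867 - 4*I*sqrt(12579)/216438289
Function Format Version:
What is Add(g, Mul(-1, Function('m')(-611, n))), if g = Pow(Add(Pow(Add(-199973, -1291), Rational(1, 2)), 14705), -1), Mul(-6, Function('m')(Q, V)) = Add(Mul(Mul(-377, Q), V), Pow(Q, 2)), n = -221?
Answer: Add(Rational(-5468677637181272, 649314867), Mul(Rational(-4, 216438289), I, Pow(12579, Rational(1, 2)))) ≈ Add(-8.4222e+6, Mul(-2.0728e-6, I))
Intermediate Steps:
Function('m')(Q, V) = Add(Mul(Rational(-1, 6), Pow(Q, 2)), Mul(Rational(377, 6), Q, V)) (Function('m')(Q, V) = Mul(Rational(-1, 6), Add(Mul(Mul(-377, Q), V), Pow(Q, 2))) = Mul(Rational(-1, 6), Add(Mul(-377, Q, V), Pow(Q, 2))) = Mul(Rational(-1, 6), Add(Pow(Q, 2), Mul(-377, Q, V))) = Add(Mul(Rational(-1, 6), Pow(Q, 2)), Mul(Rational(377, 6), Q, V)))
g = Pow(Add(14705, Mul(4, I, Pow(12579, Rational(1, 2)))), -1) (g = Pow(Add(Pow(-201264, Rational(1, 2)), 14705), -1) = Pow(Add(Mul(4, I, Pow(12579, Rational(1, 2))), 14705), -1) = Pow(Add(14705, Mul(4, I, Pow(12579, Rational(1, 2)))), -1) ≈ Add(6.7941e-5, Mul(-2.0728e-6, I)))
Add(g, Mul(-1, Function('m')(-611, n))) = Add(Add(Rational(14705, 216438289), Mul(Rational(-4, 216438289), I, Pow(12579, Rational(1, 2)))), Mul(-1, Mul(Rational(1, 6), -611, Add(Mul(-1, -611), Mul(377, -221))))) = Add(Add(Rational(14705, 216438289), Mul(Rational(-4, 216438289), I, Pow(12579, Rational(1, 2)))), Mul(-1, Mul(Rational(1, 6), -611, Add(611, -83317)))) = Add(Add(Rational(14705, 216438289), Mul(Rational(-4, 216438289), I, Pow(12579, Rational(1, 2)))), Mul(-1, Mul(Rational(1, 6), -611, -82706))) = Add(Add(Rational(14705, 216438289), Mul(Rational(-4, 216438289), I, Pow(12579, Rational(1, 2)))), Mul(-1, Rational(25266683, 3))) = Add(Add(Rational(14705, 216438289), Mul(Rational(-4, 216438289), I, Pow(12579, Rational(1, 2)))), Rational(-25266683, 3)) = Add(Rational(-5468677637181272, 649314867), Mul(Rational(-4, 216438289), I, Pow(12579, Rational(1, 2))))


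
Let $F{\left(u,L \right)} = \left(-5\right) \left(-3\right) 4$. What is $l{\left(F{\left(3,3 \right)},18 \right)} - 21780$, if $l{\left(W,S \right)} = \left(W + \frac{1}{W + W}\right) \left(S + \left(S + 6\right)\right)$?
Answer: $- \frac{385193}{20} \approx -19260.0$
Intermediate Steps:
$F{\left(u,L \right)} = 60$ ($F{\left(u,L \right)} = 15 \cdot 4 = 60$)
$l{\left(W,S \right)} = \left(6 + 2 S\right) \left(W + \frac{1}{2 W}\right)$ ($l{\left(W,S \right)} = \left(W + \frac{1}{2 W}\right) \left(S + \left(6 + S\right)\right) = \left(W + \frac{1}{2 W}\right) \left(6 + 2 S\right) = \left(6 + 2 S\right) \left(W + \frac{1}{2 W}\right)$)
$l{\left(F{\left(3,3 \right)},18 \right)} - 21780 = \frac{3 + 18 + 2 \cdot 60^{2} \left(3 + 18\right)}{60} - 21780 = \frac{3 + 18 + 2 \cdot 3600 \cdot 21}{60} - 21780 = \frac{3 + 18 + 151200}{60} - 21780 = \frac{1}{60} \cdot 151221 - 21780 = \frac{50407}{20} - 21780 = - \frac{385193}{20}$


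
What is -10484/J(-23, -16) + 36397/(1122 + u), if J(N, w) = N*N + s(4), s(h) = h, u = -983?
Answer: 17942325/74087 ≈ 242.18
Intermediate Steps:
J(N, w) = 4 + N² (J(N, w) = N*N + 4 = N² + 4 = 4 + N²)
-10484/J(-23, -16) + 36397/(1122 + u) = -10484/(4 + (-23)²) + 36397/(1122 - 983) = -10484/(4 + 529) + 36397/139 = -10484/533 + 36397*(1/139) = -10484*1/533 + 36397/139 = -10484/533 + 36397/139 = 17942325/74087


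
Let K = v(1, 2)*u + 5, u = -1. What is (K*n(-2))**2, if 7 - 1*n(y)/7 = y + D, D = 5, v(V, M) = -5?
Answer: 78400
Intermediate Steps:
n(y) = 14 - 7*y (n(y) = 49 - 7*(y + 5) = 49 - 7*(5 + y) = 49 + (-35 - 7*y) = 14 - 7*y)
K = 10 (K = -5*(-1) + 5 = 5 + 5 = 10)
(K*n(-2))**2 = (10*(14 - 7*(-2)))**2 = (10*(14 + 14))**2 = (10*28)**2 = 280**2 = 78400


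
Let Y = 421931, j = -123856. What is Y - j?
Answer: 545787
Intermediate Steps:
Y - j = 421931 - 1*(-123856) = 421931 + 123856 = 545787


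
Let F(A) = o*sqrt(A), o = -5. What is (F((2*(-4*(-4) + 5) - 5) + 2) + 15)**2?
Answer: 1200 - 150*sqrt(39) ≈ 263.25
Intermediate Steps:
F(A) = -5*sqrt(A)
(F((2*(-4*(-4) + 5) - 5) + 2) + 15)**2 = (-5*sqrt((2*(-4*(-4) + 5) - 5) + 2) + 15)**2 = (-5*sqrt((2*(16 + 5) - 5) + 2) + 15)**2 = (-5*sqrt((2*21 - 5) + 2) + 15)**2 = (-5*sqrt((42 - 5) + 2) + 15)**2 = (-5*sqrt(37 + 2) + 15)**2 = (-5*sqrt(39) + 15)**2 = (15 - 5*sqrt(39))**2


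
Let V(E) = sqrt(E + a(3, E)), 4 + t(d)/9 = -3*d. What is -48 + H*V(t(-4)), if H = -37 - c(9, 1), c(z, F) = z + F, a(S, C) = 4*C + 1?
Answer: -941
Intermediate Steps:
a(S, C) = 1 + 4*C
t(d) = -36 - 27*d (t(d) = -36 + 9*(-3*d) = -36 - 27*d)
c(z, F) = F + z
V(E) = sqrt(1 + 5*E) (V(E) = sqrt(E + (1 + 4*E)) = sqrt(1 + 5*E))
H = -47 (H = -37 - (1 + 9) = -37 - 1*10 = -37 - 10 = -47)
-48 + H*V(t(-4)) = -48 - 47*sqrt(1 + 5*(-36 - 27*(-4))) = -48 - 47*sqrt(1 + 5*(-36 + 108)) = -48 - 47*sqrt(1 + 5*72) = -48 - 47*sqrt(1 + 360) = -48 - 47*sqrt(361) = -48 - 47*19 = -48 - 893 = -941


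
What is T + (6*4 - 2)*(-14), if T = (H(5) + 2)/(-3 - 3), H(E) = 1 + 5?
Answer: -928/3 ≈ -309.33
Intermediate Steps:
H(E) = 6
T = -4/3 (T = (6 + 2)/(-3 - 3) = 8/(-6) = 8*(-1/6) = -4/3 ≈ -1.3333)
T + (6*4 - 2)*(-14) = -4/3 + (6*4 - 2)*(-14) = -4/3 + (24 - 2)*(-14) = -4/3 + 22*(-14) = -4/3 - 308 = -928/3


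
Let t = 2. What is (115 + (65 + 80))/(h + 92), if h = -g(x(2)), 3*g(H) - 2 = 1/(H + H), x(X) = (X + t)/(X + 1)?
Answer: 6240/2189 ≈ 2.8506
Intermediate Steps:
x(X) = (2 + X)/(1 + X) (x(X) = (X + 2)/(X + 1) = (2 + X)/(1 + X))
g(H) = ⅔ + 1/(6*H) (g(H) = ⅔ + 1/(3*(H + H)) = ⅔ + 1/(3*((2*H))) = ⅔ + (1/(2*H))/3 = ⅔ + 1/(6*H))
h = -19/24 (h = -(1 + 4*((2 + 2)/(1 + 2)))/(6*((2 + 2)/(1 + 2))) = -(1 + 4*(4/3))/(6*(4/3)) = -(1 + 4*((⅓)*4))/(6*((⅓)*4)) = -(1 + 4*(4/3))/(6*4/3) = -3*(1 + 16/3)/(6*4) = -3*19/(6*4*3) = -1*19/24 = -19/24 ≈ -0.79167)
(115 + (65 + 80))/(h + 92) = (115 + (65 + 80))/(-19/24 + 92) = (115 + 145)/(2189/24) = 260*(24/2189) = 6240/2189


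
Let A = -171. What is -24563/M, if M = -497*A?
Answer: -3509/12141 ≈ -0.28902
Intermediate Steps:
M = 84987 (M = -497*(-171) = 84987)
-24563/M = -24563/84987 = -24563*1/84987 = -3509/12141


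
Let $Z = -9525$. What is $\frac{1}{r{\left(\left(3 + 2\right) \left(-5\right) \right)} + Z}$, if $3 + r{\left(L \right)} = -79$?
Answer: $- \frac{1}{9607} \approx -0.00010409$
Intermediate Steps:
$r{\left(L \right)} = -82$ ($r{\left(L \right)} = -3 - 79 = -82$)
$\frac{1}{r{\left(\left(3 + 2\right) \left(-5\right) \right)} + Z} = \frac{1}{-82 - 9525} = \frac{1}{-9607} = - \frac{1}{9607}$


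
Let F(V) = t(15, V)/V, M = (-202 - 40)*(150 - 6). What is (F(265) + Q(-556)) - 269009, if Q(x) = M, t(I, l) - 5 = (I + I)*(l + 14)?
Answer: -16102746/53 ≈ -3.0383e+5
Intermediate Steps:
t(I, l) = 5 + 2*I*(14 + l) (t(I, l) = 5 + (I + I)*(l + 14) = 5 + (2*I)*(14 + l) = 5 + 2*I*(14 + l))
M = -34848 (M = -242*144 = -34848)
Q(x) = -34848
F(V) = (425 + 30*V)/V (F(V) = (5 + 28*15 + 2*15*V)/V = (5 + 420 + 30*V)/V = (425 + 30*V)/V)
(F(265) + Q(-556)) - 269009 = ((30 + 425/265) - 34848) - 269009 = ((30 + 425*(1/265)) - 34848) - 269009 = ((30 + 85/53) - 34848) - 269009 = (1675/53 - 34848) - 269009 = -1845269/53 - 269009 = -16102746/53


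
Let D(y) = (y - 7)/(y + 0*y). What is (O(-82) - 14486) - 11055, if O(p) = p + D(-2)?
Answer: -51237/2 ≈ -25619.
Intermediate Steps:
D(y) = (-7 + y)/y (D(y) = (-7 + y)/(y + 0) = (-7 + y)/y)
O(p) = 9/2 + p (O(p) = p + (-7 - 2)/(-2) = p - ½*(-9) = p + 9/2 = 9/2 + p)
(O(-82) - 14486) - 11055 = ((9/2 - 82) - 14486) - 11055 = (-155/2 - 14486) - 11055 = -29127/2 - 11055 = -51237/2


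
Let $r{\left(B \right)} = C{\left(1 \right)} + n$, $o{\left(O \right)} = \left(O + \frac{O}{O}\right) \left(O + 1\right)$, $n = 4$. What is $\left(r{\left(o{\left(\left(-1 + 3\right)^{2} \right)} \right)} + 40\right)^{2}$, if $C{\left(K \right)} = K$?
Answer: $2025$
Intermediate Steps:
$o{\left(O \right)} = \left(1 + O\right)^{2}$ ($o{\left(O \right)} = \left(O + 1\right) \left(1 + O\right) = \left(1 + O\right) \left(1 + O\right) = \left(1 + O\right)^{2}$)
$r{\left(B \right)} = 5$ ($r{\left(B \right)} = 1 + 4 = 5$)
$\left(r{\left(o{\left(\left(-1 + 3\right)^{2} \right)} \right)} + 40\right)^{2} = \left(5 + 40\right)^{2} = 45^{2} = 2025$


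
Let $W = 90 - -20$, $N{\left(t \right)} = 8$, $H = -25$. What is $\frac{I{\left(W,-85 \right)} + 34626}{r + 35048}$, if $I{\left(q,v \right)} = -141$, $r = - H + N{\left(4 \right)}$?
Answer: $\frac{34485}{35081} \approx 0.98301$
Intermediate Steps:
$W = 110$ ($W = 90 + 20 = 110$)
$r = 33$ ($r = \left(-1\right) \left(-25\right) + 8 = 25 + 8 = 33$)
$\frac{I{\left(W,-85 \right)} + 34626}{r + 35048} = \frac{-141 + 34626}{33 + 35048} = \frac{34485}{35081}$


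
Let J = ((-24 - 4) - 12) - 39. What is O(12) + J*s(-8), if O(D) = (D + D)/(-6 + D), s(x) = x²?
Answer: -5052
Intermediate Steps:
O(D) = 2*D/(-6 + D) (O(D) = (2*D)/(-6 + D) = 2*D/(-6 + D))
J = -79 (J = (-28 - 12) - 39 = -40 - 39 = -79)
O(12) + J*s(-8) = 2*12/(-6 + 12) - 79*(-8)² = 2*12/6 - 79*64 = 2*12*(⅙) - 5056 = 4 - 5056 = -5052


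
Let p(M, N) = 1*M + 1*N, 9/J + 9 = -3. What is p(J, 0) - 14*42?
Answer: -2355/4 ≈ -588.75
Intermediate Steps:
J = -3/4 (J = 9/(-9 - 3) = 9/(-12) = 9*(-1/12) = -3/4 ≈ -0.75000)
p(M, N) = M + N
p(J, 0) - 14*42 = (-3/4 + 0) - 14*42 = -3/4 - 588 = -2355/4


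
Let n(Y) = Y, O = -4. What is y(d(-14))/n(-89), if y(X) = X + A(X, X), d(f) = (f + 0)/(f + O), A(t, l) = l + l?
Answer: -7/267 ≈ -0.026217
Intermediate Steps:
A(t, l) = 2*l
d(f) = f/(-4 + f) (d(f) = (f + 0)/(f - 4) = f/(-4 + f))
y(X) = 3*X (y(X) = X + 2*X = 3*X)
y(d(-14))/n(-89) = (3*(-14/(-4 - 14)))/(-89) = (3*(-14/(-18)))*(-1/89) = (3*(-14*(-1/18)))*(-1/89) = (3*(7/9))*(-1/89) = (7/3)*(-1/89) = -7/267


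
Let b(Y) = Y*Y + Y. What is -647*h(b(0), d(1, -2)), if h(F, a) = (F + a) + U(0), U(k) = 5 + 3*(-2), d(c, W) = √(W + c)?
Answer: 647 - 647*I ≈ 647.0 - 647.0*I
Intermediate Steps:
b(Y) = Y + Y² (b(Y) = Y² + Y = Y + Y²)
U(k) = -1 (U(k) = 5 - 6 = -1)
h(F, a) = -1 + F + a (h(F, a) = (F + a) - 1 = -1 + F + a)
-647*h(b(0), d(1, -2)) = -647*(-1 + 0*(1 + 0) + √(-2 + 1)) = -647*(-1 + 0*1 + √(-1)) = -647*(-1 + 0 + I) = -647*(-1 + I) = 647 - 647*I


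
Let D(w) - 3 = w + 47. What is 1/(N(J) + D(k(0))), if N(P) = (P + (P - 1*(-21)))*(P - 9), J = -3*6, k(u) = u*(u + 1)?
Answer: 1/455 ≈ 0.0021978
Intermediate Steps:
k(u) = u*(1 + u)
D(w) = 50 + w (D(w) = 3 + (w + 47) = 3 + (47 + w) = 50 + w)
J = -18
N(P) = (-9 + P)*(21 + 2*P) (N(P) = (P + (P + 21))*(-9 + P) = (P + (21 + P))*(-9 + P) = (21 + 2*P)*(-9 + P) = (-9 + P)*(21 + 2*P))
1/(N(J) + D(k(0))) = 1/((-189 + 2*(-18)² + 3*(-18)) + (50 + 0*(1 + 0))) = 1/((-189 + 2*324 - 54) + (50 + 0*1)) = 1/((-189 + 648 - 54) + (50 + 0)) = 1/(405 + 50) = 1/455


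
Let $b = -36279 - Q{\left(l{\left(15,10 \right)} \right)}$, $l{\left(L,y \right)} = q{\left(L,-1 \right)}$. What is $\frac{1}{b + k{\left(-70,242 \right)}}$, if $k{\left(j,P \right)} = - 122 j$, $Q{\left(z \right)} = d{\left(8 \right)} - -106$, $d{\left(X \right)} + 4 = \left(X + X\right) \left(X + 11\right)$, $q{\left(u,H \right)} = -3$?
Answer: $- \frac{1}{28145} \approx -3.553 \cdot 10^{-5}$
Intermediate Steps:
$d{\left(X \right)} = -4 + 2 X \left(11 + X\right)$ ($d{\left(X \right)} = -4 + \left(X + X\right) \left(X + 11\right) = -4 + 2 X \left(11 + X\right)$)
$l{\left(L,y \right)} = -3$
$Q{\left(z \right)} = 406$ ($Q{\left(z \right)} = \left(-4 + 2 \cdot 8^{2} + 22 \cdot 8\right) - -106 = \left(-4 + 2 \cdot 64 + 176\right) + 106 = \left(-4 + 128 + 176\right) + 106 = 300 + 106 = 406$)
$b = -36685$ ($b = -36279 - 406 = -36685$)
$\frac{1}{b + k{\left(-70,242 \right)}} = \frac{1}{-36685 - -8540} = \frac{1}{-36685 + 8540} = \frac{1}{-28145} = - \frac{1}{28145}$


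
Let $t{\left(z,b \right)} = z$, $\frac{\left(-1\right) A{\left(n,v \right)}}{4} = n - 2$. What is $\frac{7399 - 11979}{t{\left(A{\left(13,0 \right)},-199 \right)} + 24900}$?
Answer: $- \frac{1145}{6214} \approx -0.18426$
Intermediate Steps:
$A{\left(n,v \right)} = 8 - 4 n$ ($A{\left(n,v \right)} = - 4 \left(n - 2\right) = - 4 \left(-2 + n\right) = 8 - 4 n$)
$\frac{7399 - 11979}{t{\left(A{\left(13,0 \right)},-199 \right)} + 24900} = \frac{7399 - 11979}{\left(8 - 52\right) + 24900} = - \frac{4580}{\left(8 - 52\right) + 24900} = - \frac{4580}{-44 + 24900} = - \frac{4580}{24856} = \left(-4580\right) \frac{1}{24856} = - \frac{1145}{6214}$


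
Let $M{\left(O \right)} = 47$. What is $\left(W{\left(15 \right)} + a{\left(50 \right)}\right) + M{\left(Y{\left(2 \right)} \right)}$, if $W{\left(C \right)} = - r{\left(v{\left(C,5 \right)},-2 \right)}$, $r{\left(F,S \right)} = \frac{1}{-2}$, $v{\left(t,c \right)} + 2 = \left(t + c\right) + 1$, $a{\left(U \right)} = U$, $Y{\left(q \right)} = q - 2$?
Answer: $\frac{195}{2} \approx 97.5$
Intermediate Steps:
$Y{\left(q \right)} = -2 + q$ ($Y{\left(q \right)} = q - 2 = -2 + q$)
$v{\left(t,c \right)} = -1 + c + t$ ($v{\left(t,c \right)} = -2 + \left(\left(t + c\right) + 1\right) = -2 + \left(\left(c + t\right) + 1\right) = -2 + \left(1 + c + t\right) = -1 + c + t$)
$r{\left(F,S \right)} = - \frac{1}{2}$
$W{\left(C \right)} = \frac{1}{2}$ ($W{\left(C \right)} = \left(-1\right) \left(- \frac{1}{2}\right) = \frac{1}{2}$)
$\left(W{\left(15 \right)} + a{\left(50 \right)}\right) + M{\left(Y{\left(2 \right)} \right)} = \left(\frac{1}{2} + 50\right) + 47 = \frac{101}{2} + 47 = \frac{195}{2}$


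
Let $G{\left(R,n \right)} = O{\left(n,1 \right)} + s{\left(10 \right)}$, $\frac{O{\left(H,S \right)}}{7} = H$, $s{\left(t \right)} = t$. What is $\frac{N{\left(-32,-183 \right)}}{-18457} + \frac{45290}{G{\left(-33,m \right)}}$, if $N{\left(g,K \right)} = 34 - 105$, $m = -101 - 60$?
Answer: $- \frac{835838223}{20616469} \approx -40.542$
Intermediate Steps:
$m = -161$ ($m = -101 - 60 = -161$)
$O{\left(H,S \right)} = 7 H$
$N{\left(g,K \right)} = -71$ ($N{\left(g,K \right)} = 34 - 105 = -71$)
$G{\left(R,n \right)} = 10 + 7 n$ ($G{\left(R,n \right)} = 7 n + 10 = 10 + 7 n$)
$\frac{N{\left(-32,-183 \right)}}{-18457} + \frac{45290}{G{\left(-33,m \right)}} = - \frac{71}{-18457} + \frac{45290}{10 + 7 \left(-161\right)} = \left(-71\right) \left(- \frac{1}{18457}\right) + \frac{45290}{10 - 1127} = \frac{71}{18457} + \frac{45290}{-1117} = \frac{71}{18457} + 45290 \left(- \frac{1}{1117}\right) = \frac{71}{18457} - \frac{45290}{1117} = - \frac{835838223}{20616469}$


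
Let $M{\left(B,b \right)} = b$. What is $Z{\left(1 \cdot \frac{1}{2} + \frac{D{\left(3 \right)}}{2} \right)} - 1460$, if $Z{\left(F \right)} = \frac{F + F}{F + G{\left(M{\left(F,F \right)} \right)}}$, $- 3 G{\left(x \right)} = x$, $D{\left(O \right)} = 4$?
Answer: $-1457$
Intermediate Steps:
$G{\left(x \right)} = - \frac{x}{3}$
$Z{\left(F \right)} = 3$ ($Z{\left(F \right)} = \frac{F + F}{F - \frac{F}{3}} = \frac{2 F}{\frac{2}{3} F} = 2 F \frac{3}{2 F} = 3$)
$Z{\left(1 \cdot \frac{1}{2} + \frac{D{\left(3 \right)}}{2} \right)} - 1460 = 3 - 1460 = -1457$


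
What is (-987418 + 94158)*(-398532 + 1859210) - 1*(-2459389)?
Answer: -1304762770891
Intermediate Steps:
(-987418 + 94158)*(-398532 + 1859210) - 1*(-2459389) = -893260*1460678 + 2459389 = -1304765230280 + 2459389 = -1304762770891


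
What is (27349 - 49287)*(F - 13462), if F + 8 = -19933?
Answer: 732795014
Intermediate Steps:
F = -19941 (F = -8 - 19933 = -19941)
(27349 - 49287)*(F - 13462) = (27349 - 49287)*(-19941 - 13462) = -21938*(-33403) = 732795014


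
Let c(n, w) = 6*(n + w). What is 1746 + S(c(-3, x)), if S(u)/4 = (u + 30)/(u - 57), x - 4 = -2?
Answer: 36634/21 ≈ 1744.5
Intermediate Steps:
x = 2 (x = 4 - 2 = 2)
c(n, w) = 6*n + 6*w
S(u) = 4*(30 + u)/(-57 + u) (S(u) = 4*((u + 30)/(u - 57)) = 4*((30 + u)/(-57 + u)) = 4*(30 + u)/(-57 + u))
1746 + S(c(-3, x)) = 1746 + 4*(30 + (6*(-3) + 6*2))/(-57 + (6*(-3) + 6*2)) = 1746 + 4*(30 + (-18 + 12))/(-57 + (-18 + 12)) = 1746 + 4*(30 - 6)/(-57 - 6) = 1746 + 4*24/(-63) = 1746 + 4*(-1/63)*24 = 1746 - 32/21 = 36634/21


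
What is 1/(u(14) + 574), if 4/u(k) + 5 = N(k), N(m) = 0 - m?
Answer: 19/10902 ≈ 0.0017428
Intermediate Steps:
N(m) = -m
u(k) = 4/(-5 - k)
1/(u(14) + 574) = 1/(-4/(5 + 14) + 574) = 1/(-4/19 + 574) = 1/(10902/19) = 19/10902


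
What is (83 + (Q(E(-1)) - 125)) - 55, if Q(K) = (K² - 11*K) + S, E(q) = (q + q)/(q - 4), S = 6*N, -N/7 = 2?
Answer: -4631/25 ≈ -185.24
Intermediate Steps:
N = -14 (N = -7*2 = -14)
S = -84 (S = 6*(-14) = -84)
E(q) = 2*q/(-4 + q) (E(q) = (2*q)/(-4 + q) = 2*q/(-4 + q))
Q(K) = -84 + K² - 11*K (Q(K) = (K² - 11*K) - 84 = -84 + K² - 11*K)
(83 + (Q(E(-1)) - 125)) - 55 = (83 + ((-84 + (2*(-1)/(-4 - 1))² - 22*(-1)/(-4 - 1)) - 125)) - 55 = (83 + ((-84 + (2*(-1)/(-5))² - 22*(-1)/(-5)) - 125)) - 55 = (83 + ((-84 + (2*(-1)*(-⅕))² - 22*(-1)*(-1)/5) - 125)) - 55 = (83 + ((-84 + (⅖)² - 11*⅖) - 125)) - 55 = (83 + ((-84 + 4/25 - 22/5) - 125)) - 55 = (83 + (-2206/25 - 125)) - 55 = (83 - 5331/25) - 55 = -3256/25 - 55 = -4631/25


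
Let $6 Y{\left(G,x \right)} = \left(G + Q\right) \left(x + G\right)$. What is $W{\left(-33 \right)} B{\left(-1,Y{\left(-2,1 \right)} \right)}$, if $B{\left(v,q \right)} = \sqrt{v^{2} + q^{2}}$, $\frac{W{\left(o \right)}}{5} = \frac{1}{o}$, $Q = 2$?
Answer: $- \frac{5}{33} \approx -0.15152$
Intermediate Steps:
$Y{\left(G,x \right)} = \frac{\left(2 + G\right) \left(G + x\right)}{6}$ ($Y{\left(G,x \right)} = \frac{\left(G + 2\right) \left(x + G\right)}{6} = \frac{\left(2 + G\right) \left(G + x\right)}{6}$)
$W{\left(o \right)} = \frac{5}{o}$
$B{\left(v,q \right)} = \sqrt{q^{2} + v^{2}}$
$W{\left(-33 \right)} B{\left(-1,Y{\left(-2,1 \right)} \right)} = \frac{5}{-33} \sqrt{\left(\frac{1}{3} \left(-2\right) + \frac{1}{3} \cdot 1 + \frac{\left(-2\right)^{2}}{6} + \frac{1}{6} \left(-2\right) 1\right)^{2} + \left(-1\right)^{2}} = 5 \left(- \frac{1}{33}\right) \sqrt{\left(- \frac{2}{3} + \frac{1}{3} + \frac{1}{6} \cdot 4 - \frac{1}{3}\right)^{2} + 1} = - \frac{5 \sqrt{\left(- \frac{2}{3} + \frac{1}{3} + \frac{2}{3} - \frac{1}{3}\right)^{2} + 1}}{33} = - \frac{5 \sqrt{0^{2} + 1}}{33} = - \frac{5 \sqrt{0 + 1}}{33} = - \frac{5 \sqrt{1}}{33} = \left(- \frac{5}{33}\right) 1 = - \frac{5}{33}$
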